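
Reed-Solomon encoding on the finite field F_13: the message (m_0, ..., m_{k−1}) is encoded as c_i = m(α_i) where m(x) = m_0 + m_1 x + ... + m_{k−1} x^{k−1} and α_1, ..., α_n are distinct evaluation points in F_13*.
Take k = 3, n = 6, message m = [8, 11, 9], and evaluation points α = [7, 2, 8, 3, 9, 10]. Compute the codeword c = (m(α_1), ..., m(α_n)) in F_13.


c = [6, 1, 9, 5, 4, 4]

Message polynomial: m(x) = 8 + 11·x + 9·x^2 (mod 13).
For each evaluation point α_i, compute m(α_i) mod 13:
  α_1 = 7: Horner steps 9 → 9 → 6, so m(7) = 6.
  α_2 = 2: Horner steps 9 → 3 → 1, so m(2) = 1.
  α_3 = 8: Horner steps 9 → 5 → 9, so m(8) = 9.
  α_4 = 3: Horner steps 9 → 12 → 5, so m(3) = 5.
  α_5 = 9: Horner steps 9 → 1 → 4, so m(9) = 4.
  α_6 = 10: Horner steps 9 → 10 → 4, so m(10) = 4.
Codeword c = [6, 1, 9, 5, 4, 4] ∈ F_13^6.


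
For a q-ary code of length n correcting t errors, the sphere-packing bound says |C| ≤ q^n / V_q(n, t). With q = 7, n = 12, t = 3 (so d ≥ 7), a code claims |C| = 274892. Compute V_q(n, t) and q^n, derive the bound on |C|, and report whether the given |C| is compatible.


V_q(n, t) = 49969, q^n = 13841287201, Hamming bound = 276997, |C| = 274892 ≤ bound (satisfied).

Step 1: Compute V_q(n, t) = Σ_{j=0}^3 C(n, j) (q−1)^j.
  j = 0: C(12,0)·(6)^0 = 1·1 = 1.
  j = 1: C(12,1)·(6)^1 = 12·6 = 72.
  j = 2: C(12,2)·(6)^2 = 66·36 = 2376.
  j = 3: C(12,3)·(6)^3 = 220·216 = 47520.
  V_q(n, t) = 1 + 72 + 2376 + 47520 = 49969.
Step 2: q^n = 7^12 = 13841287201.
Step 3: Hamming bound ⌊q^n / V_q(n,t)⌋ = ⌊13841287201/49969⌋ = 276997.
Step 4: Compare |C| = 274892 to 276997: satisfied.
The claimed |C| lies below the Hamming bound.


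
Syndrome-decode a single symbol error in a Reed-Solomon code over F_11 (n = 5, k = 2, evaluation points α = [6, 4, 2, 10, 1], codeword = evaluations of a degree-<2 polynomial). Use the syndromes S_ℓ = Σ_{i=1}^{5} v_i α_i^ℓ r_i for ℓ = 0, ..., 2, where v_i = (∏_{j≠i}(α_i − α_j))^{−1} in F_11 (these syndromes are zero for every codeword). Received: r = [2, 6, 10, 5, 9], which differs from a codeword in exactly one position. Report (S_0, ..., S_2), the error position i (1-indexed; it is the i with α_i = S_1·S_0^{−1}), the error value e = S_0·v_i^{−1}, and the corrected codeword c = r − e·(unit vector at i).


S = (10, 10, 10), error at position 5, error magnitude e = 8, c = [2, 6, 10, 5, 1].

Step 1: column multipliers v_i = (∏_{j≠i}(α_i − α_j))^{−1} mod 11.
  i = 1 (α = 6): (6−4)(6−2)(6−10)(6−1) = 2·4·(−4)·5 = −160 ≡ 5, so v_1 = 5^{−1} = 9 (mod 11).
  i = 2 (α = 4): (4−6)(4−2)(4−10)(4−1) = (−2)·2·(−6)·3 = 72 ≡ 6, so v_2 = 6^{−1} = 2 (mod 11).
  i = 3 (α = 2): (2−6)(2−4)(2−10)(2−1) = (−4)·(−2)·(−8)·1 = −64 ≡ 2, so v_3 = 2^{−1} = 6 (mod 11).
  i = 4 (α = 10): (10−6)(10−4)(10−2)(10−1) = 4·6·8·9 = 1728 ≡ 1, so v_4 = 1^{−1} = 1 (mod 11).
  i = 5 (α = 1): (1−6)(1−4)(1−2)(1−10) = (−5)·(−3)·(−1)·(−9) = 135 ≡ 3, so v_5 = 3^{−1} = 4 (mod 11).
  v = [9, 2, 6, 1, 4].
Step 2: syndromes of r = [2, 6, 10, 5, 9] (all sums mod 11).
  S_0 = Σ v_i r_i = 9·2 + 2·6 + 6·10 + 1·5 + 4·9 = 131 ≡ 10.
  S_1 = Σ v_i α_i r_i = 9·6·2 + 2·4·6 + 6·2·10 + 1·10·5 + 4·1·9 = 362 ≡ 10.
  α_i^2 mod 11 = [3, 5, 4, 1, 1].
  S_2 = Σ v_i α_i^2 r_i = 9·3·2 + 2·5·6 + 6·4·10 + 1·1·5 + 4·1·9 = 395 ≡ 10.
  S = (10, 10, 10) ≠ 0, so r is not a codeword (an error is present).
Step 3: locate the error. For a single error e at position i, S_ℓ = v_i·e·α_i^ℓ, so α_err = S_1/S_0.
  S_0^{−1} = 10^{−1} = 10 (mod 11), so α_err = 10·10 = 100 ≡ 1 = α_5. Error position i = 5.
  Consistency check: S_2/S_1 = 10·10 = 100 ≡ 1 = α_err ✓ (single-error assumption holds).
Step 4: error magnitude e = S_0/v_5 = S_0·∏_{j≠5}(α_5 − α_j) = 10·3 = 30 ≡ 8 (mod 11).
Step 5: correct position 5: c_5 = r_5 − e = 9 − 8 ≡ 1 (mod 11). Hence c = [2, 6, 10, 5, 1].
  Check: interpolating c through the α_i gives m(x) = 3 + 9·x (degree < 2) with m(α_i) = c_i for every i, so c is indeed a codeword.


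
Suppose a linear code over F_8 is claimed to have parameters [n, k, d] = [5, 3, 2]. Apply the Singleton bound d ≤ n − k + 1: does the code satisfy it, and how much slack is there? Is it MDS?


Singleton RHS = n − k + 1 = 3, slack = 1, bound satisfied, not MDS.

Singleton bound: d ≤ n − k + 1.
Here n = 5, k = 3, so n − k + 1 = 3.
Given d = 2, check d ≤ 3: YES.
Slack = (n − k + 1) − d = 1.
The code is NOT MDS (slack = 1 > 0).
Description: the claimed parameters are [5, 3, 2]_8; such a code would be non-MDS.


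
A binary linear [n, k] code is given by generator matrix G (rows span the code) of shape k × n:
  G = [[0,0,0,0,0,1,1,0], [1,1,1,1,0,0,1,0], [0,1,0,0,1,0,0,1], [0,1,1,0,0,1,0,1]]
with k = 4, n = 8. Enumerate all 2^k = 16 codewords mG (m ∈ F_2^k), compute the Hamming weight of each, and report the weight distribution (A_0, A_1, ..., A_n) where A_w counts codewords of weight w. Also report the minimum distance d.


Weight distribution: A_0 = 1, A_2 = 1, A_3 = 4, A_4 = 3, A_5 = 4, A_6 = 3. Minimum distance d = 2.

Enumerate all 2^4 = 16 messages m ∈ F_2^4.
For each, compute codeword c = mG in F_2^8, then tally its weight.
  m = 0000 → c = 00000000, weight = 0.
  m = 1000 → c = 00000110, weight = 2.
  m = 0100 → c = 11110010, weight = 5.
  m = 1100 → c = 11110100, weight = 5.
  m = 0010 → c = 01001001, weight = 3.
  m = 1010 → c = 01001111, weight = 5.
  m = 0110 → c = 10111011, weight = 6.
  m = 1110 → c = 10111101, weight = 6.
  m = 0001 → c = 01100101, weight = 4.
  m = 1001 → c = 01100011, weight = 4.
  m = 0101 → c = 10010111, weight = 5.
  m = 1101 → c = 10010001, weight = 3.
  m = 0011 → c = 00101100, weight = 3.
  m = 1011 → c = 00101010, weight = 3.
  m = 0111 → c = 11011110, weight = 6.
  m = 1111 → c = 11011000, weight = 4.
Tally weights:
  weight 0: 1 codewords.
  weight 2: 1 codewords.
  weight 3: 4 codewords.
  weight 4: 3 codewords.
  weight 5: 4 codewords.
  weight 6: 3 codewords.
Minimum distance d = smallest w > 0 with A_w > 0 = 2.
Sanity: Σ A_w = 16 = 2^4 = 16 ✓.


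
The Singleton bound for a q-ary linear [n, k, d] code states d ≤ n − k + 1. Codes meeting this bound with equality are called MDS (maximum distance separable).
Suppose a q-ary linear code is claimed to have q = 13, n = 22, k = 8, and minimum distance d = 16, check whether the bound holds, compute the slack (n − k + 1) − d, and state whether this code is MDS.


Singleton RHS = n − k + 1 = 15, slack = -1, bound violated (no such code; not MDS).

Singleton bound: d ≤ n − k + 1.
Here n = 22, k = 8, so n − k + 1 = 15.
Given d = 16, check d ≤ 15: NO.
Slack = (n − k + 1) − d = -1.
The slack is negative: d = 16 exceeds n − k + 1 = 15 by 1, so the Singleton bound is violated and no linear [22, 8, 16]_13 code can exist. In particular it is not MDS (MDS requires d = n − k + 1 exactly).
Description: the claimed parameters are [22, 8, 16]_13; such a code would be impossible (violates the Singleton bound).


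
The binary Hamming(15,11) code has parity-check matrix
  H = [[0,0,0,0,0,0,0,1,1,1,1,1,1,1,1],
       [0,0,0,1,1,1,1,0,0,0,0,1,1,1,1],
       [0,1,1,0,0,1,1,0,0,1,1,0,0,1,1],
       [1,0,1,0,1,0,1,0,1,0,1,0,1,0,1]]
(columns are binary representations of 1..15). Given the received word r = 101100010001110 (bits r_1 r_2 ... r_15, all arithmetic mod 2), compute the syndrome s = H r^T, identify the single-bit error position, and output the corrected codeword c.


s = (0, 0, 0, 1)^T, error position = 1, corrected codeword c = 001100010001110

Compute s = H r^T mod 2 one row at a time:
  s_1 = 1 + 0 + 0 + 0 + 1 + 1 + 1 + 0 = 4 ≡ 0 (mod 2).
  s_2 = 1 + 0 + 0 + 0 + 1 + 1 + 1 + 0 = 4 ≡ 0 (mod 2).
  s_3 = 0 + 1 + 0 + 0 + 0 + 0 + 1 + 0 = 2 ≡ 0 (mod 2).
  s_4 = 1 + 1 + 0 + 0 + 0 + 0 + 1 + 0 = 3 ≡ 1 (mod 2).
s = (0, 0, 0, 1)^T — this equals column 1 of H (binary 0001), so error is at position 1.
Correct: flip bit 1 of r = 101100010001110 to get c = 001100010001110.


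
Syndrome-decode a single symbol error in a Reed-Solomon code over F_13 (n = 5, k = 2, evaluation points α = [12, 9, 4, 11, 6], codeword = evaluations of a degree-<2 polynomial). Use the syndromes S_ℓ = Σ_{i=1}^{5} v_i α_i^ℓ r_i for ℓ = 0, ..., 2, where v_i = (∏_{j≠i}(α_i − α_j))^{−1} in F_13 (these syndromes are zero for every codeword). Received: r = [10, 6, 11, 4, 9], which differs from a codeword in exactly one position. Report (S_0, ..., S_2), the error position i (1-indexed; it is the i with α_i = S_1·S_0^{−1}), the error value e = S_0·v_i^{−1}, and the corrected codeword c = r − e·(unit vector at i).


S = (7, 6, 7), error at position 1, error magnitude e = 7, c = [3, 6, 11, 4, 9].

Step 1: column multipliers v_i = (∏_{j≠i}(α_i − α_j))^{−1} mod 13.
  i = 1 (α = 12): (12−9)(12−4)(12−11)(12−6) = 3·8·1·6 = 144 ≡ 1, so v_1 = 1^{−1} = 1 (mod 13).
  i = 2 (α = 9): (9−12)(9−4)(9−11)(9−6) = (−3)·5·(−2)·3 = 90 ≡ 12, so v_2 = 12^{−1} = 12 (mod 13).
  i = 3 (α = 4): (4−12)(4−9)(4−11)(4−6) = (−8)·(−5)·(−7)·(−2) = 560 ≡ 1, so v_3 = 1^{−1} = 1 (mod 13).
  i = 4 (α = 11): (11−12)(11−9)(11−4)(11−6) = (−1)·2·7·5 = −70 ≡ 8, so v_4 = 8^{−1} = 5 (mod 13).
  i = 5 (α = 6): (6−12)(6−9)(6−4)(6−11) = (−6)·(−3)·2·(−5) = −180 ≡ 2, so v_5 = 2^{−1} = 7 (mod 13).
  v = [1, 12, 1, 5, 7].
Step 2: syndromes of r = [10, 6, 11, 4, 9] (all sums mod 13).
  S_0 = Σ v_i r_i = 1·10 + 12·6 + 1·11 + 5·4 + 7·9 = 176 ≡ 7.
  S_1 = Σ v_i α_i r_i = 1·12·10 + 12·9·6 + 1·4·11 + 5·11·4 + 7·6·9 = 1410 ≡ 6.
  α_i^2 mod 13 = [1, 3, 3, 4, 10].
  S_2 = Σ v_i α_i^2 r_i = 1·1·10 + 12·3·6 + 1·3·11 + 5·4·4 + 7·10·9 = 969 ≡ 7.
  S = (7, 6, 7) ≠ 0, so r is not a codeword (an error is present).
Step 3: locate the error. For a single error e at position i, S_ℓ = v_i·e·α_i^ℓ, so α_err = S_1/S_0.
  S_0^{−1} = 7^{−1} = 2 (mod 13), so α_err = 6·2 = 12 ≡ 12 = α_1. Error position i = 1.
  Consistency check: S_2/S_1 = 7·11 = 77 ≡ 12 = α_err ✓ (single-error assumption holds).
Step 4: error magnitude e = S_0/v_1 = S_0·∏_{j≠1}(α_1 − α_j) = 7·1 = 7 ≡ 7 (mod 13).
Step 5: correct position 1: c_1 = r_1 − e = 10 − 7 ≡ 3 (mod 13). Hence c = [3, 6, 11, 4, 9].
  Check: interpolating c through the α_i gives m(x) = 2 + 12·x (degree < 2) with m(α_i) = c_i for every i, so c is indeed a codeword.


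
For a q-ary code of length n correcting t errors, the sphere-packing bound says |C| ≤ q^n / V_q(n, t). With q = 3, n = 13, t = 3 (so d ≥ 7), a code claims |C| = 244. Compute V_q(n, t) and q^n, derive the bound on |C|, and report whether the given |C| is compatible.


V_q(n, t) = 2627, q^n = 1594323, Hamming bound = 606, |C| = 244 ≤ bound (satisfied).

Step 1: Compute V_q(n, t) = Σ_{j=0}^3 C(n, j) (q−1)^j.
  j = 0: C(13,0)·(2)^0 = 1·1 = 1.
  j = 1: C(13,1)·(2)^1 = 13·2 = 26.
  j = 2: C(13,2)·(2)^2 = 78·4 = 312.
  j = 3: C(13,3)·(2)^3 = 286·8 = 2288.
  V_q(n, t) = 1 + 26 + 312 + 2288 = 2627.
Step 2: q^n = 3^13 = 1594323.
Step 3: Hamming bound ⌊q^n / V_q(n,t)⌋ = ⌊1594323/2627⌋ = 606.
Step 4: Compare |C| = 244 to 606: satisfied.
The claimed |C| lies below the Hamming bound.


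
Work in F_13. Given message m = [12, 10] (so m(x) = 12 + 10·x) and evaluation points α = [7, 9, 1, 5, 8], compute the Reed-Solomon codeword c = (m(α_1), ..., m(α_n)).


c = [4, 11, 9, 10, 1]

Message polynomial: m(x) = 12 + 10·x (mod 13).
For each evaluation point α_i, compute m(α_i) mod 13:
  α_1 = 7: Horner steps 10 → 4, so m(7) = 4.
  α_2 = 9: Horner steps 10 → 11, so m(9) = 11.
  α_3 = 1: Horner steps 10 → 9, so m(1) = 9.
  α_4 = 5: Horner steps 10 → 10, so m(5) = 10.
  α_5 = 8: Horner steps 10 → 1, so m(8) = 1.
Codeword c = [4, 11, 9, 10, 1] ∈ F_13^5.


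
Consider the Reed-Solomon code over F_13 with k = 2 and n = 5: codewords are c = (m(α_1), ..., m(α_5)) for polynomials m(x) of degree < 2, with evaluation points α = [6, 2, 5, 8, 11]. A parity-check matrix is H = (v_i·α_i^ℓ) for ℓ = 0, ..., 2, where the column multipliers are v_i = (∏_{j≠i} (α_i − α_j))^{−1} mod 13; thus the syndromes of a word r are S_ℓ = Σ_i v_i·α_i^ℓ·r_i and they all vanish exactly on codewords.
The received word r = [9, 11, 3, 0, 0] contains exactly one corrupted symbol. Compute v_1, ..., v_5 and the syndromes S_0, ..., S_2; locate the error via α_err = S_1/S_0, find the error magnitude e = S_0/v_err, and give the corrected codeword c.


S = (2, 3, 11), error at position 4, error magnitude e = 5, c = [9, 11, 3, 8, 0].

Step 1: column multipliers v_i = (∏_{j≠i}(α_i − α_j))^{−1} mod 13.
  i = 1 (α = 6): (6−2)(6−5)(6−8)(6−11) = 4·1·(−2)·(−5) = 40 ≡ 1, so v_1 = 1^{−1} = 1 (mod 13).
  i = 2 (α = 2): (2−6)(2−5)(2−8)(2−11) = (−4)·(−3)·(−6)·(−9) = 648 ≡ 11, so v_2 = 11^{−1} = 6 (mod 13).
  i = 3 (α = 5): (5−6)(5−2)(5−8)(5−11) = (−1)·3·(−3)·(−6) = −54 ≡ 11, so v_3 = 11^{−1} = 6 (mod 13).
  i = 4 (α = 8): (8−6)(8−2)(8−5)(8−11) = 2·6·3·(−3) = −108 ≡ 9, so v_4 = 9^{−1} = 3 (mod 13).
  i = 5 (α = 11): (11−6)(11−2)(11−5)(11−8) = 5·9·6·3 = 810 ≡ 4, so v_5 = 4^{−1} = 10 (mod 13).
  v = [1, 6, 6, 3, 10].
Step 2: syndromes of r = [9, 11, 3, 0, 0] (all sums mod 13).
  S_0 = Σ v_i r_i = 1·9 + 6·11 + 6·3 + 3·0 + 10·0 = 93 ≡ 2.
  S_1 = Σ v_i α_i r_i = 1·6·9 + 6·2·11 + 6·5·3 + 3·8·0 + 10·11·0 = 276 ≡ 3.
  α_i^2 mod 13 = [10, 4, 12, 12, 4].
  S_2 = Σ v_i α_i^2 r_i = 1·10·9 + 6·4·11 + 6·12·3 + 3·12·0 + 10·4·0 = 570 ≡ 11.
  S = (2, 3, 11) ≠ 0, so r is not a codeword (an error is present).
Step 3: locate the error. For a single error e at position i, S_ℓ = v_i·e·α_i^ℓ, so α_err = S_1/S_0.
  S_0^{−1} = 2^{−1} = 7 (mod 13), so α_err = 3·7 = 21 ≡ 8 = α_4. Error position i = 4.
  Consistency check: S_2/S_1 = 11·9 = 99 ≡ 8 = α_err ✓ (single-error assumption holds).
Step 4: error magnitude e = S_0/v_4 = S_0·∏_{j≠4}(α_4 − α_j) = 2·9 = 18 ≡ 5 (mod 13).
Step 5: correct position 4: c_4 = r_4 − e = 0 − 5 ≡ 8 (mod 13). Hence c = [9, 11, 3, 8, 0].
  Check: interpolating c through the α_i gives m(x) = 12 + 6·x (degree < 2) with m(α_i) = c_i for every i, so c is indeed a codeword.


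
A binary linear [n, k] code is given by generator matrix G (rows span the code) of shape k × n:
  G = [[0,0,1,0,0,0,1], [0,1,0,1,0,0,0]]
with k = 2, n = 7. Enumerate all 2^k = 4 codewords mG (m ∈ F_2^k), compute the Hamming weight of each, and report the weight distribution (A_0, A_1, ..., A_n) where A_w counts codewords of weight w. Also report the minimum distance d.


Weight distribution: A_0 = 1, A_2 = 2, A_4 = 1. Minimum distance d = 2.

Enumerate all 2^2 = 4 messages m ∈ F_2^2.
For each, compute codeword c = mG in F_2^7, then tally its weight.
  m = 00 → c = 0000000, weight = 0.
  m = 10 → c = 0010001, weight = 2.
  m = 01 → c = 0101000, weight = 2.
  m = 11 → c = 0111001, weight = 4.
Tally weights:
  weight 0: 1 codewords.
  weight 2: 2 codewords.
  weight 4: 1 codewords.
Minimum distance d = smallest w > 0 with A_w > 0 = 2.
Sanity: Σ A_w = 4 = 2^2 = 4 ✓.


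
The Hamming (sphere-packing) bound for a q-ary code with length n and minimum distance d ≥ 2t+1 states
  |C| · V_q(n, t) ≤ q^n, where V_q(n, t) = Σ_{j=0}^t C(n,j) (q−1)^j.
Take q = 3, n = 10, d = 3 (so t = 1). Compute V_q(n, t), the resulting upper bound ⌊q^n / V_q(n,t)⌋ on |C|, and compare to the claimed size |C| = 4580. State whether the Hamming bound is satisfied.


V_q(n, t) = 21, q^n = 59049, Hamming bound = 2811, |C| = 4580 > bound (violated).

Step 1: Compute V_q(n, t) = Σ_{j=0}^1 C(n, j) (q−1)^j.
  j = 0: C(10,0)·(2)^0 = 1·1 = 1.
  j = 1: C(10,1)·(2)^1 = 10·2 = 20.
  V_q(n, t) = 1 + 20 = 21.
Step 2: q^n = 3^10 = 59049.
Step 3: Hamming bound ⌊q^n / V_q(n,t)⌋ = ⌊59049/21⌋ = 2811.
Step 4: Compare |C| = 4580 to 2811: violated.
The claimed |C| lies above the Hamming bound, so no 3-ary code of length 10 with d ≥ 3 can have 4580 codewords.


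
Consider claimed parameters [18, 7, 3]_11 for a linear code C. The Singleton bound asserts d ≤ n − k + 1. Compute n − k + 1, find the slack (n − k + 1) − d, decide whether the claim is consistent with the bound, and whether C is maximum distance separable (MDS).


Singleton RHS = n − k + 1 = 12, slack = 9, bound satisfied, not MDS.

Singleton bound: d ≤ n − k + 1.
Here n = 18, k = 7, so n − k + 1 = 12.
Given d = 3, check d ≤ 12: YES.
Slack = (n − k + 1) − d = 9.
The code is NOT MDS (slack = 9 > 0).
Description: the claimed parameters are [18, 7, 3]_11; such a code would be non-MDS.


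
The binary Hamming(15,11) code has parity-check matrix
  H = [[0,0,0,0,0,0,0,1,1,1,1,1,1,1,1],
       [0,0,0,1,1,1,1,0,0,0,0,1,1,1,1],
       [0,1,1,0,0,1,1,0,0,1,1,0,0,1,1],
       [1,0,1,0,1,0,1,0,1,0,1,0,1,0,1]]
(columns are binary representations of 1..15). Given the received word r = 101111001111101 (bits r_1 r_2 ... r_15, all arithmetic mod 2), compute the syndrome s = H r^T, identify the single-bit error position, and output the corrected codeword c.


s = (0, 0, 1, 1)^T, error position = 3, corrected codeword c = 100111001111101

Compute s = H r^T mod 2 one row at a time:
  s_1 = 0 + 1 + 1 + 1 + 1 + 1 + 0 + 1 = 6 ≡ 0 (mod 2).
  s_2 = 1 + 1 + 1 + 0 + 1 + 1 + 0 + 1 = 6 ≡ 0 (mod 2).
  s_3 = 0 + 1 + 1 + 0 + 1 + 1 + 0 + 1 = 5 ≡ 1 (mod 2).
  s_4 = 1 + 1 + 1 + 0 + 1 + 1 + 1 + 1 = 7 ≡ 1 (mod 2).
s = (0, 0, 1, 1)^T — this equals column 3 of H (binary 0011), so error is at position 3.
Correct: flip bit 3 of r = 101111001111101 to get c = 100111001111101.


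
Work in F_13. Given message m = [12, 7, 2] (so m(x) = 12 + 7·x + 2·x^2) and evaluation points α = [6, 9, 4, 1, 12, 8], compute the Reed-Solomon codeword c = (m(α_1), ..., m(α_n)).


c = [9, 3, 7, 8, 7, 1]

Message polynomial: m(x) = 12 + 7·x + 2·x^2 (mod 13).
For each evaluation point α_i, compute m(α_i) mod 13:
  α_1 = 6: Horner steps 2 → 6 → 9, so m(6) = 9.
  α_2 = 9: Horner steps 2 → 12 → 3, so m(9) = 3.
  α_3 = 4: Horner steps 2 → 2 → 7, so m(4) = 7.
  α_4 = 1: Horner steps 2 → 9 → 8, so m(1) = 8.
  α_5 = 12: Horner steps 2 → 5 → 7, so m(12) = 7.
  α_6 = 8: Horner steps 2 → 10 → 1, so m(8) = 1.
Codeword c = [9, 3, 7, 8, 7, 1] ∈ F_13^6.


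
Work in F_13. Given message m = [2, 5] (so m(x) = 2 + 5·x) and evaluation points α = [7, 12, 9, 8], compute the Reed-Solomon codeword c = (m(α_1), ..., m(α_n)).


c = [11, 10, 8, 3]

Message polynomial: m(x) = 2 + 5·x (mod 13).
For each evaluation point α_i, compute m(α_i) mod 13:
  α_1 = 7: Horner steps 5 → 11, so m(7) = 11.
  α_2 = 12: Horner steps 5 → 10, so m(12) = 10.
  α_3 = 9: Horner steps 5 → 8, so m(9) = 8.
  α_4 = 8: Horner steps 5 → 3, so m(8) = 3.
Codeword c = [11, 10, 8, 3] ∈ F_13^4.


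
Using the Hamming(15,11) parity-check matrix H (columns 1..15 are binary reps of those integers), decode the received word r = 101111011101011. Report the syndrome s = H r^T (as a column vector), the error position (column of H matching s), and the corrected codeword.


s = (0, 0, 1, 1)^T, error position = 3, corrected codeword c = 100111011101011

Compute s = H r^T mod 2 one row at a time:
  s_1 = 1 + 1 + 1 + 0 + 1 + 0 + 1 + 1 = 6 ≡ 0 (mod 2).
  s_2 = 1 + 1 + 1 + 0 + 1 + 0 + 1 + 1 = 6 ≡ 0 (mod 2).
  s_3 = 0 + 1 + 1 + 0 + 1 + 0 + 1 + 1 = 5 ≡ 1 (mod 2).
  s_4 = 1 + 1 + 1 + 0 + 1 + 0 + 0 + 1 = 5 ≡ 1 (mod 2).
s = (0, 0, 1, 1)^T — this equals column 3 of H (binary 0011), so error is at position 3.
Correct: flip bit 3 of r = 101111011101011 to get c = 100111011101011.


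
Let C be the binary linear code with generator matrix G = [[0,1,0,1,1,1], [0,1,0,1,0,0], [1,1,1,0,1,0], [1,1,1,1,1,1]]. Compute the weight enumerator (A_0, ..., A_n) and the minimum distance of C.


Weight distribution: A_0 = 1, A_2 = 7, A_4 = 7, A_6 = 1. Minimum distance d = 2.

Enumerate all 2^4 = 16 messages m ∈ F_2^4.
For each, compute codeword c = mG in F_2^6, then tally its weight.
  m = 0000 → c = 000000, weight = 0.
  m = 1000 → c = 010111, weight = 4.
  m = 0100 → c = 010100, weight = 2.
  m = 1100 → c = 000011, weight = 2.
  m = 0010 → c = 111010, weight = 4.
  m = 1010 → c = 101101, weight = 4.
  m = 0110 → c = 101110, weight = 4.
  m = 1110 → c = 111001, weight = 4.
  m = 0001 → c = 111111, weight = 6.
  m = 1001 → c = 101000, weight = 2.
  m = 0101 → c = 101011, weight = 4.
  m = 1101 → c = 111100, weight = 4.
  m = 0011 → c = 000101, weight = 2.
  m = 1011 → c = 010010, weight = 2.
  m = 0111 → c = 010001, weight = 2.
  m = 1111 → c = 000110, weight = 2.
Tally weights:
  weight 0: 1 codewords.
  weight 2: 7 codewords.
  weight 4: 7 codewords.
  weight 6: 1 codewords.
Minimum distance d = smallest w > 0 with A_w > 0 = 2.
Sanity: Σ A_w = 16 = 2^4 = 16 ✓.


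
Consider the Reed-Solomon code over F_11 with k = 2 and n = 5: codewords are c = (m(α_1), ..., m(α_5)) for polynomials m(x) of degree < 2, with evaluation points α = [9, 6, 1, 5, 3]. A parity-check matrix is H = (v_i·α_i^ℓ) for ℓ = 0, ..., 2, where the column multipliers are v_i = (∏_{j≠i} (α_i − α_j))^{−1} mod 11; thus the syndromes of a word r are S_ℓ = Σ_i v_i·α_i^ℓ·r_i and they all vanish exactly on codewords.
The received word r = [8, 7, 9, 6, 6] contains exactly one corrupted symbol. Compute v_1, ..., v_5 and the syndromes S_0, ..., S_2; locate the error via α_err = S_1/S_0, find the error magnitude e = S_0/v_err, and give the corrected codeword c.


S = (8, 7, 2), error at position 4, error magnitude e = 3, c = [8, 7, 9, 3, 6].

Step 1: column multipliers v_i = (∏_{j≠i}(α_i − α_j))^{−1} mod 11.
  i = 1 (α = 9): (9−6)(9−1)(9−5)(9−3) = 3·8·4·6 = 576 ≡ 4, so v_1 = 4^{−1} = 3 (mod 11).
  i = 2 (α = 6): (6−9)(6−1)(6−5)(6−3) = (−3)·5·1·3 = −45 ≡ 10, so v_2 = 10^{−1} = 10 (mod 11).
  i = 3 (α = 1): (1−9)(1−6)(1−5)(1−3) = (−8)·(−5)·(−4)·(−2) = 320 ≡ 1, so v_3 = 1^{−1} = 1 (mod 11).
  i = 4 (α = 5): (5−9)(5−6)(5−1)(5−3) = (−4)·(−1)·4·2 = 32 ≡ 10, so v_4 = 10^{−1} = 10 (mod 11).
  i = 5 (α = 3): (3−9)(3−6)(3−1)(3−5) = (−6)·(−3)·2·(−2) = −72 ≡ 5, so v_5 = 5^{−1} = 9 (mod 11).
  v = [3, 10, 1, 10, 9].
Step 2: syndromes of r = [8, 7, 9, 6, 6] (all sums mod 11).
  S_0 = Σ v_i r_i = 3·8 + 10·7 + 1·9 + 10·6 + 9·6 = 217 ≡ 8.
  S_1 = Σ v_i α_i r_i = 3·9·8 + 10·6·7 + 1·1·9 + 10·5·6 + 9·3·6 = 1107 ≡ 7.
  α_i^2 mod 11 = [4, 3, 1, 3, 9].
  S_2 = Σ v_i α_i^2 r_i = 3·4·8 + 10·3·7 + 1·1·9 + 10·3·6 + 9·9·6 = 981 ≡ 2.
  S = (8, 7, 2) ≠ 0, so r is not a codeword (an error is present).
Step 3: locate the error. For a single error e at position i, S_ℓ = v_i·e·α_i^ℓ, so α_err = S_1/S_0.
  S_0^{−1} = 8^{−1} = 7 (mod 11), so α_err = 7·7 = 49 ≡ 5 = α_4. Error position i = 4.
  Consistency check: S_2/S_1 = 2·8 = 16 ≡ 5 = α_err ✓ (single-error assumption holds).
Step 4: error magnitude e = S_0/v_4 = S_0·∏_{j≠4}(α_4 − α_j) = 8·10 = 80 ≡ 3 (mod 11).
Step 5: correct position 4: c_4 = r_4 − e = 6 − 3 ≡ 3 (mod 11). Hence c = [8, 7, 9, 3, 6].
  Check: interpolating c through the α_i gives m(x) = 5 + 4·x (degree < 2) with m(α_i) = c_i for every i, so c is indeed a codeword.


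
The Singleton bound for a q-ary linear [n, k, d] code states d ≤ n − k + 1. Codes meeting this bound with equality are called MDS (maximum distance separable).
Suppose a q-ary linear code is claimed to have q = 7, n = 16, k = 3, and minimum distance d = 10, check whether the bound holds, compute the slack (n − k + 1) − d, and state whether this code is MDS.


Singleton RHS = n − k + 1 = 14, slack = 4, bound satisfied, not MDS.

Singleton bound: d ≤ n − k + 1.
Here n = 16, k = 3, so n − k + 1 = 14.
Given d = 10, check d ≤ 14: YES.
Slack = (n − k + 1) − d = 4.
The code is NOT MDS (slack = 4 > 0).
Description: the claimed parameters are [16, 3, 10]_7; such a code would be non-MDS.


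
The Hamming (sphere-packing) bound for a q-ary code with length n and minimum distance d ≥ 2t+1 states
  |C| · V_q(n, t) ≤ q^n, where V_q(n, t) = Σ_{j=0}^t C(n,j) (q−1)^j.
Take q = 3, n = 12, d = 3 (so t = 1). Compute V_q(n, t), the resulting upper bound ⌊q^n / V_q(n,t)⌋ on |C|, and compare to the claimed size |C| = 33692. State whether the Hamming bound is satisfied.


V_q(n, t) = 25, q^n = 531441, Hamming bound = 21257, |C| = 33692 > bound (violated).

Step 1: Compute V_q(n, t) = Σ_{j=0}^1 C(n, j) (q−1)^j.
  j = 0: C(12,0)·(2)^0 = 1·1 = 1.
  j = 1: C(12,1)·(2)^1 = 12·2 = 24.
  V_q(n, t) = 1 + 24 = 25.
Step 2: q^n = 3^12 = 531441.
Step 3: Hamming bound ⌊q^n / V_q(n,t)⌋ = ⌊531441/25⌋ = 21257.
Step 4: Compare |C| = 33692 to 21257: violated.
The claimed |C| lies above the Hamming bound, so no 3-ary code of length 12 with d ≥ 3 can have 33692 codewords.


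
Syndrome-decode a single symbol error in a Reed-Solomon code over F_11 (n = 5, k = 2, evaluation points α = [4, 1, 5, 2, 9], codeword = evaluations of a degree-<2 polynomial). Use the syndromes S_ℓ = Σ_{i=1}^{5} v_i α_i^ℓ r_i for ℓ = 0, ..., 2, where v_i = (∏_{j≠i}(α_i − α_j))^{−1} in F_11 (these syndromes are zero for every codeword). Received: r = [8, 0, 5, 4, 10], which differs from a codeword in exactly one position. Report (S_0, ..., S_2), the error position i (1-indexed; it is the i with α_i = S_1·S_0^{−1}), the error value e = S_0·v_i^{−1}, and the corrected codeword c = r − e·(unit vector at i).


S = (5, 9, 3), error at position 1, error magnitude e = 7, c = [1, 0, 5, 4, 10].

Step 1: column multipliers v_i = (∏_{j≠i}(α_i − α_j))^{−1} mod 11.
  i = 1 (α = 4): (4−1)(4−5)(4−2)(4−9) = 3·(−1)·2·(−5) = 30 ≡ 8, so v_1 = 8^{−1} = 7 (mod 11).
  i = 2 (α = 1): (1−4)(1−5)(1−2)(1−9) = (−3)·(−4)·(−1)·(−8) = 96 ≡ 8, so v_2 = 8^{−1} = 7 (mod 11).
  i = 3 (α = 5): (5−4)(5−1)(5−2)(5−9) = 1·4·3·(−4) = −48 ≡ 7, so v_3 = 7^{−1} = 8 (mod 11).
  i = 4 (α = 2): (2−4)(2−1)(2−5)(2−9) = (−2)·1·(−3)·(−7) = −42 ≡ 2, so v_4 = 2^{−1} = 6 (mod 11).
  i = 5 (α = 9): (9−4)(9−1)(9−5)(9−2) = 5·8·4·7 = 1120 ≡ 9, so v_5 = 9^{−1} = 5 (mod 11).
  v = [7, 7, 8, 6, 5].
Step 2: syndromes of r = [8, 0, 5, 4, 10] (all sums mod 11).
  S_0 = Σ v_i r_i = 7·8 + 7·0 + 8·5 + 6·4 + 5·10 = 170 ≡ 5.
  S_1 = Σ v_i α_i r_i = 7·4·8 + 7·1·0 + 8·5·5 + 6·2·4 + 5·9·10 = 922 ≡ 9.
  α_i^2 mod 11 = [5, 1, 3, 4, 4].
  S_2 = Σ v_i α_i^2 r_i = 7·5·8 + 7·1·0 + 8·3·5 + 6·4·4 + 5·4·10 = 696 ≡ 3.
  S = (5, 9, 3) ≠ 0, so r is not a codeword (an error is present).
Step 3: locate the error. For a single error e at position i, S_ℓ = v_i·e·α_i^ℓ, so α_err = S_1/S_0.
  S_0^{−1} = 5^{−1} = 9 (mod 11), so α_err = 9·9 = 81 ≡ 4 = α_1. Error position i = 1.
  Consistency check: S_2/S_1 = 3·5 = 15 ≡ 4 = α_err ✓ (single-error assumption holds).
Step 4: error magnitude e = S_0/v_1 = S_0·∏_{j≠1}(α_1 − α_j) = 5·8 = 40 ≡ 7 (mod 11).
Step 5: correct position 1: c_1 = r_1 − e = 8 − 7 ≡ 1 (mod 11). Hence c = [1, 0, 5, 4, 10].
  Check: interpolating c through the α_i gives m(x) = 7 + 4·x (degree < 2) with m(α_i) = c_i for every i, so c is indeed a codeword.


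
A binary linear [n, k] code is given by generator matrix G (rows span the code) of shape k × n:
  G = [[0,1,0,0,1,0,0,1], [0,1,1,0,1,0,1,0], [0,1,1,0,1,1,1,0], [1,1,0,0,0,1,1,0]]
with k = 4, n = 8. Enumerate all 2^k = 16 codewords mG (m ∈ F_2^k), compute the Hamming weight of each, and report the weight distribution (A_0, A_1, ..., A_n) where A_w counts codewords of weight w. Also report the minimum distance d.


Weight distribution: A_0 = 1, A_1 = 1, A_3 = 4, A_4 = 7, A_5 = 3. Minimum distance d = 1.

Enumerate all 2^4 = 16 messages m ∈ F_2^4.
For each, compute codeword c = mG in F_2^8, then tally its weight.
  m = 0000 → c = 00000000, weight = 0.
  m = 1000 → c = 01001001, weight = 3.
  m = 0100 → c = 01101010, weight = 4.
  m = 1100 → c = 00100011, weight = 3.
  m = 0010 → c = 01101110, weight = 5.
  m = 1010 → c = 00100111, weight = 4.
  m = 0110 → c = 00000100, weight = 1.
  m = 1110 → c = 01001101, weight = 4.
  m = 0001 → c = 11000110, weight = 4.
  m = 1001 → c = 10001111, weight = 5.
  m = 0101 → c = 10101100, weight = 4.
  m = 1101 → c = 11100101, weight = 5.
  m = 0011 → c = 10101000, weight = 3.
  m = 1011 → c = 11100001, weight = 4.
  m = 0111 → c = 11000010, weight = 3.
  m = 1111 → c = 10001011, weight = 4.
Tally weights:
  weight 0: 1 codewords.
  weight 1: 1 codewords.
  weight 3: 4 codewords.
  weight 4: 7 codewords.
  weight 5: 3 codewords.
Minimum distance d = smallest w > 0 with A_w > 0 = 1.
Sanity: Σ A_w = 16 = 2^4 = 16 ✓.


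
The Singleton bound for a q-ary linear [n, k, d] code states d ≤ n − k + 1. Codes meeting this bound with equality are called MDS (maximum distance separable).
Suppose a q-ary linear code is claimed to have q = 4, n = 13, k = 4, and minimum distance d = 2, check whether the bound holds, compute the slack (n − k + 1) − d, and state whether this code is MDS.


Singleton RHS = n − k + 1 = 10, slack = 8, bound satisfied, not MDS.

Singleton bound: d ≤ n − k + 1.
Here n = 13, k = 4, so n − k + 1 = 10.
Given d = 2, check d ≤ 10: YES.
Slack = (n − k + 1) − d = 8.
The code is NOT MDS (slack = 8 > 0).
Description: the claimed parameters are [13, 4, 2]_4; such a code would be non-MDS.


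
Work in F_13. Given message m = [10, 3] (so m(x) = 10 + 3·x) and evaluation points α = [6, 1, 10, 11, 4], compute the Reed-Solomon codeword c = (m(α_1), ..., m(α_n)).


c = [2, 0, 1, 4, 9]

Message polynomial: m(x) = 10 + 3·x (mod 13).
For each evaluation point α_i, compute m(α_i) mod 13:
  α_1 = 6: Horner steps 3 → 2, so m(6) = 2.
  α_2 = 1: Horner steps 3 → 0, so m(1) = 0.
  α_3 = 10: Horner steps 3 → 1, so m(10) = 1.
  α_4 = 11: Horner steps 3 → 4, so m(11) = 4.
  α_5 = 4: Horner steps 3 → 9, so m(4) = 9.
Codeword c = [2, 0, 1, 4, 9] ∈ F_13^5.


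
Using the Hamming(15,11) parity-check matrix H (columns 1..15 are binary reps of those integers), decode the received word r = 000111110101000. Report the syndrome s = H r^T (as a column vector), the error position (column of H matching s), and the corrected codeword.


s = (1, 1, 1, 0)^T, error position = 14, corrected codeword c = 000111110101010

Compute s = H r^T mod 2 one row at a time:
  s_1 = 1 + 0 + 1 + 0 + 1 + 0 + 0 + 0 = 3 ≡ 1 (mod 2).
  s_2 = 1 + 1 + 1 + 1 + 1 + 0 + 0 + 0 = 5 ≡ 1 (mod 2).
  s_3 = 0 + 0 + 1 + 1 + 1 + 0 + 0 + 0 = 3 ≡ 1 (mod 2).
  s_4 = 0 + 0 + 1 + 1 + 0 + 0 + 0 + 0 = 2 ≡ 0 (mod 2).
s = (1, 1, 1, 0)^T — this equals column 14 of H (binary 1110), so error is at position 14.
Correct: flip bit 14 of r = 000111110101000 to get c = 000111110101010.


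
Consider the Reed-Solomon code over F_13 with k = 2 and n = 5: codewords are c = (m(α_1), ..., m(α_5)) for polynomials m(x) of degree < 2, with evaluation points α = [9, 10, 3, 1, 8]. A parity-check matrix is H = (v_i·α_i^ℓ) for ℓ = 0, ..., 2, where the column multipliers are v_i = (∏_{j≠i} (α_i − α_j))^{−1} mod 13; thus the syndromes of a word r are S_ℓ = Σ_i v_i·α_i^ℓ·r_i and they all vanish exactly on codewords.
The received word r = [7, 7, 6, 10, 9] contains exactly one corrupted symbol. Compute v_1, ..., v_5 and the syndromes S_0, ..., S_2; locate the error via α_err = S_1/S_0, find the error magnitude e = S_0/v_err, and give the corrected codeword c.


S = (6, 8, 2), error at position 2, error magnitude e = 2, c = [7, 5, 6, 10, 9].

Step 1: column multipliers v_i = (∏_{j≠i}(α_i − α_j))^{−1} mod 13.
  i = 1 (α = 9): (9−10)(9−3)(9−1)(9−8) = (−1)·6·8·1 = −48 ≡ 4, so v_1 = 4^{−1} = 10 (mod 13).
  i = 2 (α = 10): (10−9)(10−3)(10−1)(10−8) = 1·7·9·2 = 126 ≡ 9, so v_2 = 9^{−1} = 3 (mod 13).
  i = 3 (α = 3): (3−9)(3−10)(3−1)(3−8) = (−6)·(−7)·2·(−5) = −420 ≡ 9, so v_3 = 9^{−1} = 3 (mod 13).
  i = 4 (α = 1): (1−9)(1−10)(1−3)(1−8) = (−8)·(−9)·(−2)·(−7) = 1008 ≡ 7, so v_4 = 7^{−1} = 2 (mod 13).
  i = 5 (α = 8): (8−9)(8−10)(8−3)(8−1) = (−1)·(−2)·5·7 = 70 ≡ 5, so v_5 = 5^{−1} = 8 (mod 13).
  v = [10, 3, 3, 2, 8].
Step 2: syndromes of r = [7, 7, 6, 10, 9] (all sums mod 13).
  S_0 = Σ v_i r_i = 10·7 + 3·7 + 3·6 + 2·10 + 8·9 = 201 ≡ 6.
  S_1 = Σ v_i α_i r_i = 10·9·7 + 3·10·7 + 3·3·6 + 2·1·10 + 8·8·9 = 1490 ≡ 8.
  α_i^2 mod 13 = [3, 9, 9, 1, 12].
  S_2 = Σ v_i α_i^2 r_i = 10·3·7 + 3·9·7 + 3·9·6 + 2·1·10 + 8·12·9 = 1445 ≡ 2.
  S = (6, 8, 2) ≠ 0, so r is not a codeword (an error is present).
Step 3: locate the error. For a single error e at position i, S_ℓ = v_i·e·α_i^ℓ, so α_err = S_1/S_0.
  S_0^{−1} = 6^{−1} = 11 (mod 13), so α_err = 8·11 = 88 ≡ 10 = α_2. Error position i = 2.
  Consistency check: S_2/S_1 = 2·5 = 10 ≡ 10 = α_err ✓ (single-error assumption holds).
Step 4: error magnitude e = S_0/v_2 = S_0·∏_{j≠2}(α_2 − α_j) = 6·9 = 54 ≡ 2 (mod 13).
Step 5: correct position 2: c_2 = r_2 − e = 7 − 2 ≡ 5 (mod 13). Hence c = [7, 5, 6, 10, 9].
  Check: interpolating c through the α_i gives m(x) = 12 + 11·x (degree < 2) with m(α_i) = c_i for every i, so c is indeed a codeword.


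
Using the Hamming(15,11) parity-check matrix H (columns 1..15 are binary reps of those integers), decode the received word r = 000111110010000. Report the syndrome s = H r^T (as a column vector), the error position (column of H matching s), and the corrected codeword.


s = (0, 0, 1, 1)^T, error position = 3, corrected codeword c = 001111110010000

Compute s = H r^T mod 2 one row at a time:
  s_1 = 1 + 0 + 0 + 1 + 0 + 0 + 0 + 0 = 2 ≡ 0 (mod 2).
  s_2 = 1 + 1 + 1 + 1 + 0 + 0 + 0 + 0 = 4 ≡ 0 (mod 2).
  s_3 = 0 + 0 + 1 + 1 + 0 + 1 + 0 + 0 = 3 ≡ 1 (mod 2).
  s_4 = 0 + 0 + 1 + 1 + 0 + 1 + 0 + 0 = 3 ≡ 1 (mod 2).
s = (0, 0, 1, 1)^T — this equals column 3 of H (binary 0011), so error is at position 3.
Correct: flip bit 3 of r = 000111110010000 to get c = 001111110010000.


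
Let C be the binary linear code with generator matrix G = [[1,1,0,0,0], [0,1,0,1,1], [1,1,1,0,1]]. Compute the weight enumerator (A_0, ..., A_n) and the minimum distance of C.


Weight distribution: A_0 = 1, A_2 = 2, A_3 = 4, A_4 = 1. Minimum distance d = 2.

Enumerate all 2^3 = 8 messages m ∈ F_2^3.
For each, compute codeword c = mG in F_2^5, then tally its weight.
  m = 000 → c = 00000, weight = 0.
  m = 100 → c = 11000, weight = 2.
  m = 010 → c = 01011, weight = 3.
  m = 110 → c = 10011, weight = 3.
  m = 001 → c = 11101, weight = 4.
  m = 101 → c = 00101, weight = 2.
  m = 011 → c = 10110, weight = 3.
  m = 111 → c = 01110, weight = 3.
Tally weights:
  weight 0: 1 codewords.
  weight 2: 2 codewords.
  weight 3: 4 codewords.
  weight 4: 1 codewords.
Minimum distance d = smallest w > 0 with A_w > 0 = 2.
Sanity: Σ A_w = 8 = 2^3 = 8 ✓.


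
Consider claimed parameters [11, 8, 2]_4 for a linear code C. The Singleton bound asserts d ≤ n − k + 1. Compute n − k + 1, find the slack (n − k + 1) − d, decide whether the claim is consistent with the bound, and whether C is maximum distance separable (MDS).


Singleton RHS = n − k + 1 = 4, slack = 2, bound satisfied, not MDS.

Singleton bound: d ≤ n − k + 1.
Here n = 11, k = 8, so n − k + 1 = 4.
Given d = 2, check d ≤ 4: YES.
Slack = (n − k + 1) − d = 2.
The code is NOT MDS (slack = 2 > 0).
Description: the claimed parameters are [11, 8, 2]_4; such a code would be non-MDS.


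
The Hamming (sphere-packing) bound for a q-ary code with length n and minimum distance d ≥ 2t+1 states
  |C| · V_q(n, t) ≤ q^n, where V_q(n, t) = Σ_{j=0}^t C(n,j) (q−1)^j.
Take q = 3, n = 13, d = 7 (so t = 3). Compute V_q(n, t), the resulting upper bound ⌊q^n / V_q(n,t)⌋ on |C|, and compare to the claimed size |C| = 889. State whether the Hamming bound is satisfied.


V_q(n, t) = 2627, q^n = 1594323, Hamming bound = 606, |C| = 889 > bound (violated).

Step 1: Compute V_q(n, t) = Σ_{j=0}^3 C(n, j) (q−1)^j.
  j = 0: C(13,0)·(2)^0 = 1·1 = 1.
  j = 1: C(13,1)·(2)^1 = 13·2 = 26.
  j = 2: C(13,2)·(2)^2 = 78·4 = 312.
  j = 3: C(13,3)·(2)^3 = 286·8 = 2288.
  V_q(n, t) = 1 + 26 + 312 + 2288 = 2627.
Step 2: q^n = 3^13 = 1594323.
Step 3: Hamming bound ⌊q^n / V_q(n,t)⌋ = ⌊1594323/2627⌋ = 606.
Step 4: Compare |C| = 889 to 606: violated.
The claimed |C| lies above the Hamming bound, so no 3-ary code of length 13 with d ≥ 7 can have 889 codewords.


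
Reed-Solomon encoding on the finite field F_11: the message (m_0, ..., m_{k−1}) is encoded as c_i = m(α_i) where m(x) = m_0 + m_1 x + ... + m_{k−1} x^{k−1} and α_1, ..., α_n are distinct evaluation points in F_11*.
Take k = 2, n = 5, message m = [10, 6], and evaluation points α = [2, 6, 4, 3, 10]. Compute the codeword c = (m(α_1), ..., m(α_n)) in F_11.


c = [0, 2, 1, 6, 4]

Message polynomial: m(x) = 10 + 6·x (mod 11).
For each evaluation point α_i, compute m(α_i) mod 11:
  α_1 = 2: Horner steps 6 → 0, so m(2) = 0.
  α_2 = 6: Horner steps 6 → 2, so m(6) = 2.
  α_3 = 4: Horner steps 6 → 1, so m(4) = 1.
  α_4 = 3: Horner steps 6 → 6, so m(3) = 6.
  α_5 = 10: Horner steps 6 → 4, so m(10) = 4.
Codeword c = [0, 2, 1, 6, 4] ∈ F_11^5.


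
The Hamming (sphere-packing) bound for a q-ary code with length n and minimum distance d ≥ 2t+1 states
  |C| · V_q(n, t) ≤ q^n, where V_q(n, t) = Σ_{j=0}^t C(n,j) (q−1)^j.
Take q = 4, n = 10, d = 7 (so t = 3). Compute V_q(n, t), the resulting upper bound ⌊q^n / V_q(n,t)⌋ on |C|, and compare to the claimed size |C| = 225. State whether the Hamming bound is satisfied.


V_q(n, t) = 3676, q^n = 1048576, Hamming bound = 285, |C| = 225 ≤ bound (satisfied).

Step 1: Compute V_q(n, t) = Σ_{j=0}^3 C(n, j) (q−1)^j.
  j = 0: C(10,0)·(3)^0 = 1·1 = 1.
  j = 1: C(10,1)·(3)^1 = 10·3 = 30.
  j = 2: C(10,2)·(3)^2 = 45·9 = 405.
  j = 3: C(10,3)·(3)^3 = 120·27 = 3240.
  V_q(n, t) = 1 + 30 + 405 + 3240 = 3676.
Step 2: q^n = 4^10 = 1048576.
Step 3: Hamming bound ⌊q^n / V_q(n,t)⌋ = ⌊1048576/3676⌋ = 285.
Step 4: Compare |C| = 225 to 285: satisfied.
The claimed |C| lies below the Hamming bound.


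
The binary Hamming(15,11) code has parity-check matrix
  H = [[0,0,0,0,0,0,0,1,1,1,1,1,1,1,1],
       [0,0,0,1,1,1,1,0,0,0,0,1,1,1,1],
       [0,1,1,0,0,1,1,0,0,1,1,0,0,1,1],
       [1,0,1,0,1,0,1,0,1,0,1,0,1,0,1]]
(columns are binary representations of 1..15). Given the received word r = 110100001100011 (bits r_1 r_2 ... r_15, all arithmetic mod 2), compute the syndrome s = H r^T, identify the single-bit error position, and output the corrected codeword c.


s = (0, 1, 0, 1)^T, error position = 5, corrected codeword c = 110110001100011

Compute s = H r^T mod 2 one row at a time:
  s_1 = 0 + 1 + 1 + 0 + 0 + 0 + 1 + 1 = 4 ≡ 0 (mod 2).
  s_2 = 1 + 0 + 0 + 0 + 0 + 0 + 1 + 1 = 3 ≡ 1 (mod 2).
  s_3 = 1 + 0 + 0 + 0 + 1 + 0 + 1 + 1 = 4 ≡ 0 (mod 2).
  s_4 = 1 + 0 + 0 + 0 + 1 + 0 + 0 + 1 = 3 ≡ 1 (mod 2).
s = (0, 1, 0, 1)^T — this equals column 5 of H (binary 0101), so error is at position 5.
Correct: flip bit 5 of r = 110100001100011 to get c = 110110001100011.


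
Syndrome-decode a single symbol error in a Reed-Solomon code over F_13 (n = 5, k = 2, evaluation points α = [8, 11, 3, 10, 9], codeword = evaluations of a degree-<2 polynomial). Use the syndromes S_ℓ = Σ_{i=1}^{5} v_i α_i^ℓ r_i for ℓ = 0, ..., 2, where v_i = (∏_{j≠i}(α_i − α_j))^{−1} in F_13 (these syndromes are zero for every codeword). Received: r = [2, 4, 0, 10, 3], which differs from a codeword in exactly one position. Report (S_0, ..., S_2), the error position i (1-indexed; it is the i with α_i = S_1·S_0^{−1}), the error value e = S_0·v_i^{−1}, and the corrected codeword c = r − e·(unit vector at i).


S = (5, 1, 8), error at position 1, error magnitude e = 6, c = [9, 4, 0, 10, 3].

Step 1: column multipliers v_i = (∏_{j≠i}(α_i − α_j))^{−1} mod 13.
  i = 1 (α = 8): (8−11)(8−3)(8−10)(8−9) = (−3)·5·(−2)·(−1) = −30 ≡ 9, so v_1 = 9^{−1} = 3 (mod 13).
  i = 2 (α = 11): (11−8)(11−3)(11−10)(11−9) = 3·8·1·2 = 48 ≡ 9, so v_2 = 9^{−1} = 3 (mod 13).
  i = 3 (α = 3): (3−8)(3−11)(3−10)(3−9) = (−5)·(−8)·(−7)·(−6) = 1680 ≡ 3, so v_3 = 3^{−1} = 9 (mod 13).
  i = 4 (α = 10): (10−8)(10−11)(10−3)(10−9) = 2·(−1)·7·1 = −14 ≡ 12, so v_4 = 12^{−1} = 12 (mod 13).
  i = 5 (α = 9): (9−8)(9−11)(9−3)(9−10) = 1·(−2)·6·(−1) = 12 ≡ 12, so v_5 = 12^{−1} = 12 (mod 13).
  v = [3, 3, 9, 12, 12].
Step 2: syndromes of r = [2, 4, 0, 10, 3] (all sums mod 13).
  S_0 = Σ v_i r_i = 3·2 + 3·4 + 9·0 + 12·10 + 12·3 = 174 ≡ 5.
  S_1 = Σ v_i α_i r_i = 3·8·2 + 3·11·4 + 9·3·0 + 12·10·10 + 12·9·3 = 1704 ≡ 1.
  α_i^2 mod 13 = [12, 4, 9, 9, 3].
  S_2 = Σ v_i α_i^2 r_i = 3·12·2 + 3·4·4 + 9·9·0 + 12·9·10 + 12·3·3 = 1308 ≡ 8.
  S = (5, 1, 8) ≠ 0, so r is not a codeword (an error is present).
Step 3: locate the error. For a single error e at position i, S_ℓ = v_i·e·α_i^ℓ, so α_err = S_1/S_0.
  S_0^{−1} = 5^{−1} = 8 (mod 13), so α_err = 1·8 = 8 ≡ 8 = α_1. Error position i = 1.
  Consistency check: S_2/S_1 = 8·1 = 8 ≡ 8 = α_err ✓ (single-error assumption holds).
Step 4: error magnitude e = S_0/v_1 = S_0·∏_{j≠1}(α_1 − α_j) = 5·9 = 45 ≡ 6 (mod 13).
Step 5: correct position 1: c_1 = r_1 − e = 2 − 6 ≡ 9 (mod 13). Hence c = [9, 4, 0, 10, 3].
  Check: interpolating c through the α_i gives m(x) = 5 + 7·x (degree < 2) with m(α_i) = c_i for every i, so c is indeed a codeword.
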